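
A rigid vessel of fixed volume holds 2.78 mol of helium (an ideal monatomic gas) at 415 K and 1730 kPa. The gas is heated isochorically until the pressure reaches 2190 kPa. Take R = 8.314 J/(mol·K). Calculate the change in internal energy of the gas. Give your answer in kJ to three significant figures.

Constant volume ⇒ W = 0, so Q = ΔU = nCᵥΔT with Cᵥ = 3R/2 = 12.47 J/(mol·K).
At constant V, T₂/T₁ = P₂/P₁ ⇒ ΔT = T₁(P₂/P₁ − 1) = 415·(2190/1730 − 1) = 110.3 K.
ΔU = (2.78)(12.47)(110.3) = 3826 J.

ΔU ≈ 3.83 kJ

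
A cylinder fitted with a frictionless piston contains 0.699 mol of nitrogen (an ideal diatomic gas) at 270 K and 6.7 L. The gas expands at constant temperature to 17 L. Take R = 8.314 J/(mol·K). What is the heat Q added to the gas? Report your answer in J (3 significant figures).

Q ≈ 1460 J

Isothermal ⇒ ΔU = 0, so Q = W = nRT ln(V₂/V₁).
Q = (0.699)(8.314)(270) ln(17/6.7) = 1569 × 0.9311 = 1461 J.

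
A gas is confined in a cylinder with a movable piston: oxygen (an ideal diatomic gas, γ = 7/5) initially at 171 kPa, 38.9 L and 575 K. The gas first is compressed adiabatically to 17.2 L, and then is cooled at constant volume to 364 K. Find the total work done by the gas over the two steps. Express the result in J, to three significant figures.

Step 1 (adiabatic): W = (P₁V₁ − P₂V₂)/(γ−1) = (6652 − 9220)/0.4 = -6419 J.
Step 2 (isochoric): W = 0 (constant volume).
W_total = -6419 + 0 = -6419 J.

W_total ≈ -6420 J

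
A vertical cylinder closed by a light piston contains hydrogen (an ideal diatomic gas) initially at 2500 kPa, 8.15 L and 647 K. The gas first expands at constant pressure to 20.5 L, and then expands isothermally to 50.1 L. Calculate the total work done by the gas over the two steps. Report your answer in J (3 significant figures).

W_total ≈ 76700 J

Step 1 (isobaric): W = PΔV = (2500 kPa)(20.5 − 8.15 L) = 30875 J.
After step 1: P = 2500 kPa, V = 20.5 L, T = 1627 K.
Step 2 (isothermal): W = P₁V₁ ln(V₂/V₁) = (51250) ln(50.1/20.5) = 45797 J.
W_total = 30875 + 45797 = 76672 J.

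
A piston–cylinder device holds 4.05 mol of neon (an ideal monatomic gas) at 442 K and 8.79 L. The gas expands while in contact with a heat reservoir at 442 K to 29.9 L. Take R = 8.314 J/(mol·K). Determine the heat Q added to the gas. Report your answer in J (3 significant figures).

Q ≈ 18200 J

Isothermal ⇒ ΔU = 0, so Q = W = nRT ln(V₂/V₁).
Q = (4.05)(8.314)(442) ln(29.9/8.79) = 14883 × 1.224 = 18220 J.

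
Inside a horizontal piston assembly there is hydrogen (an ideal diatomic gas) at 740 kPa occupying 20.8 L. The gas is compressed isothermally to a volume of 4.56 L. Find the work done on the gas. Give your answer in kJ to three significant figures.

Isothermal: W = nRT ln(V₂/V₁) = P₁V₁ ln(V₂/V₁).
P₁V₁ = (740 kPa)(20.8 L) = 15392 J.
W = 15392 × ln(4.56/20.8) = 15392 × -1.518
W_by_gas = -23359 J; work on gas = −W_by = 23359 J.

W ≈ 23.4 kJ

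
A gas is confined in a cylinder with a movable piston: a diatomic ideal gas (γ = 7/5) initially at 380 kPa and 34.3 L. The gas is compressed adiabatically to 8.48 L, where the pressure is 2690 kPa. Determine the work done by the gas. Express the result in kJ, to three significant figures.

W ≈ -24.4 kJ

Adiabatic: W = (P₁V₁ − P₂V₂)/(γ − 1) with γ = 7/5.
P₁V₁ = 13034 J, P₂V₂ = 22811 J.
W = (13034 − 22811) / 0.4 = -24443 J.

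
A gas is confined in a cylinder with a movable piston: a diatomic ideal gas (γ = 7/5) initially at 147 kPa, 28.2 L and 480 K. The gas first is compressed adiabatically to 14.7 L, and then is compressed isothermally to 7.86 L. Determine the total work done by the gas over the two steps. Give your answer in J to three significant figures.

W_total ≈ -6450 J

Step 1 (adiabatic): W = (P₁V₁ − P₂V₂)/(γ−1) = (4145 − 5379)/0.4 = -3085 J.
After step 1: P = 366 kPa, V = 14.7 L, T = 622.9 K.
Step 2 (isothermal): W = P₁V₁ ln(V₂/V₁) = (5379) ln(7.86/14.7) = -3368 J.
W_total = -3085 − 3368 = -6453 J.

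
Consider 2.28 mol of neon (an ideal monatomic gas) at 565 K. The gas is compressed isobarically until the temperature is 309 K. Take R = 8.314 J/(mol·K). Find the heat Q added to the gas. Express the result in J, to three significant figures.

Isobaric: W = nRΔT = (2.28)(8.314)(-256) = -4853 J.
ΔU = nCᵥΔT with Cᵥ = 3R/2: ΔU = (2.28)(12.47)(-256) = -7279 J.
Q = ΔU + W = -7279 − 4853 = -12132 J.

Q ≈ -12100 J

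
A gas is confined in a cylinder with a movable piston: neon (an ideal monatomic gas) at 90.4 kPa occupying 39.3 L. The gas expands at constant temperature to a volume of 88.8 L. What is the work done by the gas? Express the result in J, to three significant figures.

W ≈ 2900 J

Isothermal: W = nRT ln(V₂/V₁) = P₁V₁ ln(V₂/V₁).
P₁V₁ = (90.4 kPa)(39.3 L) = 3553 J.
W = 3553 × ln(88.8/39.3) = 3553 × 0.8152
W_by_gas = 2896 J.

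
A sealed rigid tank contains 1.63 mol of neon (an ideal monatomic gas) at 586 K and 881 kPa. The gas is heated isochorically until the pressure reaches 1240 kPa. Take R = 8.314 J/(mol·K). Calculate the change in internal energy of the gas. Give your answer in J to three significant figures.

Constant volume ⇒ W = 0, so Q = ΔU = nCᵥΔT with Cᵥ = 3R/2 = 12.47 J/(mol·K).
At constant V, T₂/T₁ = P₂/P₁ ⇒ ΔT = T₁(P₂/P₁ − 1) = 586·(1240/881 − 1) = 238.8 K.
ΔU = (1.63)(12.47)(238.8) = 4854 J.

ΔU ≈ 4850 J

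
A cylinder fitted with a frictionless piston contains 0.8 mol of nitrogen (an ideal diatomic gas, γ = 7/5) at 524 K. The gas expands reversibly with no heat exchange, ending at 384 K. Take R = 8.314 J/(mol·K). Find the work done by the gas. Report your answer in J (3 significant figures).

Adiabatic ⇒ Q = 0, so W_by = −ΔU = nCᵥ(T₁ − T₂).
Cᵥ = 5R/2 = 20.79 J/(mol·K).
W = (0.8)(20.79)(524 − 384) = 2328 J.

W ≈ 2330 J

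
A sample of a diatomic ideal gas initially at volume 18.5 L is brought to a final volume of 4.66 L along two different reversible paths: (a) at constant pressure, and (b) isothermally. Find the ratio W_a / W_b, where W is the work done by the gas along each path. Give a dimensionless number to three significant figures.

W_a / W_b ≈ 0.543

Path (a) isobaric: W = P₁(V₂ − V₁) → W_a/(P₁V₁) = -0.7481.
Path (b) isothermal: W = P₁V₁ ln(V₂/V₁) → W_b/(P₁V₁) = -1.379.
W_a / W_b = -0.7481 / -1.379 = 0.5426.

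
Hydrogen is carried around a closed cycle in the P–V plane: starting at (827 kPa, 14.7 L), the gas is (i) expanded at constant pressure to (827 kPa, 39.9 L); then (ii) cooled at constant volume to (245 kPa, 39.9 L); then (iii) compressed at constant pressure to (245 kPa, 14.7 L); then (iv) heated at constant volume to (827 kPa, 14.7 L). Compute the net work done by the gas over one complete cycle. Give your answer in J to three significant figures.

Constant-volume legs do no work.
W(i) = (827)(39.9 − 14.7) = 20840 J; W(iii) = (245)(14.7 − 39.9) = -6174 J.
W_net = 20840 − 6174 = 14666 J (the clockwise enclosed area).

W_net ≈ 14700 J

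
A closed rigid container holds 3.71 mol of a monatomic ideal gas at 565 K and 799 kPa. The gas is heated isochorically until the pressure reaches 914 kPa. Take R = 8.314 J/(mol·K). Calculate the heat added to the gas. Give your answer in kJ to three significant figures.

Constant volume ⇒ W = 0, so Q = ΔU = nCᵥΔT with Cᵥ = 3R/2 = 12.47 J/(mol·K).
At constant V, T₂/T₁ = P₂/P₁ ⇒ ΔT = T₁(P₂/P₁ − 1) = 565·(914/799 − 1) = 81.32 K.
ΔU = (3.71)(12.47)(81.32) = 3762 J.

Q ≈ 3.76 kJ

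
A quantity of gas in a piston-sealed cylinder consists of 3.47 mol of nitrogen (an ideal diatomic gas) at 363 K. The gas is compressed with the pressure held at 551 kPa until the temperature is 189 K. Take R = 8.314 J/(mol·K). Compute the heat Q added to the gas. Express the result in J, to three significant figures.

Isobaric: W = nRΔT = (3.47)(8.314)(-174) = -5020 J.
ΔU = nCᵥΔT with Cᵥ = 5R/2: ΔU = (3.47)(20.79)(-174) = -12550 J.
Q = ΔU + W = -12550 − 5020 = -17569 J.

Q ≈ -17600 J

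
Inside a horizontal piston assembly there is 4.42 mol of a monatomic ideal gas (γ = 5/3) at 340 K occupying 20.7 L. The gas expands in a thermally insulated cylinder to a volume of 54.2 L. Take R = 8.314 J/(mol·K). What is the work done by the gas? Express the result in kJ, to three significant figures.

W ≈ 8.88 kJ

Adiabatic: TV^(γ−1) = const with γ = 5/3.
T₂ = T₁ (V₁/V₂)^(γ−1) = 340 × (20.7/54.2)^0.667 = 340 × 0.5264 = 179 K.
W_by = nCᵥ(T₁ − T₂) = (4.42)(12.47)(340 − 179) = 8876 J.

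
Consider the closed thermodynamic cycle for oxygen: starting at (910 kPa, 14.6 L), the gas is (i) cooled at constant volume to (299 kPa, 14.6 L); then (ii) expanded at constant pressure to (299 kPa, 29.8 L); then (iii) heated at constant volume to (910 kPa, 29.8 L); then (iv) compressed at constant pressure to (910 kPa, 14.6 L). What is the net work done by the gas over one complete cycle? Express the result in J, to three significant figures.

W_net ≈ -9290 J

Constant-volume legs do no work.
W(ii) = (299)(29.8 − 14.6) = 4545 J; W(iv) = (910)(14.6 − 29.8) = -13832 J.
W_net = 4545 − 13832 = -9287 J (the counter-clockwise enclosed area).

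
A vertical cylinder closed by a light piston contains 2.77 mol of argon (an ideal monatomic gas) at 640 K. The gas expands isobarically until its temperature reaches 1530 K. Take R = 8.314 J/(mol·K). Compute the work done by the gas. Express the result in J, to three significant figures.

Isobaric: W = P ΔV = nR ΔT.
W = (2.77)(8.314)(1530 − 640) = 20497 J.

W ≈ 20500 J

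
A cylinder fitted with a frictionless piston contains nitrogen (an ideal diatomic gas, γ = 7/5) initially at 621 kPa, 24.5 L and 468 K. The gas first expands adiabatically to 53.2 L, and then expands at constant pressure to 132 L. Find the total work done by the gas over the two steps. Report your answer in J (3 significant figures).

W_total ≈ 26700 J

Step 1 (adiabatic): W = (P₁V₁ − P₂V₂)/(γ−1) = (15214 − 11157)/0.4 = 10143 J.
After step 1: P = 209.7 kPa, V = 53.2 L, T = 343.2 K.
Step 2 (isobaric): W = PΔV = (209.7 kPa)(132 − 53.2 L) = 16526 J.
W_total = 10143 + 16526 = 26669 J.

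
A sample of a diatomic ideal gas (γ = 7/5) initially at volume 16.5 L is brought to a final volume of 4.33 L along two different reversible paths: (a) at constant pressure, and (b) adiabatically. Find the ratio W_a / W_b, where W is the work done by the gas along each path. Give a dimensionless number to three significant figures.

W_a / W_b ≈ 0.417

Path (a) isobaric: W = P₁(V₂ − V₁) → W_a/(P₁V₁) = -0.7376.
Path (b) adiabatic: W = P₁V₁(1 − (V₁/V₂)^(γ−1))/(γ−1) → W_b/(P₁V₁) = -1.769.
W_a / W_b = -0.7376 / -1.769 = 0.4169.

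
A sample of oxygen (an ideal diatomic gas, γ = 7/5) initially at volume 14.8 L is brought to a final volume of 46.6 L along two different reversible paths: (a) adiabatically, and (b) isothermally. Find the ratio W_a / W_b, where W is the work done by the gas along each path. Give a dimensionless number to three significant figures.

W_a / W_b ≈ 0.802

Path (a) adiabatic: W = P₁V₁(1 − (V₁/V₂)^(γ−1))/(γ−1) → W_a/(P₁V₁) = 0.9199.
Path (b) isothermal: W = P₁V₁ ln(V₂/V₁) → W_b/(P₁V₁) = 1.147.
W_a / W_b = 0.9199 / 1.147 = 0.802.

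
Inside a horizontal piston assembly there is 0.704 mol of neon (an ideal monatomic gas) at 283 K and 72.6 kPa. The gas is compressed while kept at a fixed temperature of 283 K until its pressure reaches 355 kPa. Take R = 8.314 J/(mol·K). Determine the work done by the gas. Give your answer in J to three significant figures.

W ≈ -2630 J

Isothermal process: W = nRT ln(V₂/V₁) = nRT ln(P₁/P₂).
W = (0.704)(8.314)(283) × ln(72.6/355)
  = 1656 × ln(0.2045) = 1656 × -1.587
W_by_gas = -2629 J.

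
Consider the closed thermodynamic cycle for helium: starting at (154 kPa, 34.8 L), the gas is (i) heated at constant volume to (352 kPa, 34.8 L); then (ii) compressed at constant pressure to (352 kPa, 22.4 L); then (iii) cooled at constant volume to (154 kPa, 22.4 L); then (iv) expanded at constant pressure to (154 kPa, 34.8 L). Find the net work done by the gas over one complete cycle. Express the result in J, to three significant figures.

Constant-volume legs do no work.
W(ii) = (352)(22.4 − 34.8) = -4365 J; W(iv) = (154)(34.8 − 22.4) = 1910 J.
W_net = -4365 + 1910 = -2455 J (the counter-clockwise enclosed area).

W_net ≈ -2460 J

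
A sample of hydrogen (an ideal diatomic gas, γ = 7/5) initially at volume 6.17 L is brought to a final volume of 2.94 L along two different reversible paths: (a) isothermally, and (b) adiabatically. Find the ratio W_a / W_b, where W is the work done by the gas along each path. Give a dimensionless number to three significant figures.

W_a / W_b ≈ 0.859

Path (a) isothermal: W = P₁V₁ ln(V₂/V₁) → W_a/(P₁V₁) = -0.7413.
Path (b) adiabatic: W = P₁V₁(1 − (V₁/V₂)^(γ−1))/(γ−1) → W_b/(P₁V₁) = -0.8629.
W_a / W_b = -0.7413 / -0.8629 = 0.8591.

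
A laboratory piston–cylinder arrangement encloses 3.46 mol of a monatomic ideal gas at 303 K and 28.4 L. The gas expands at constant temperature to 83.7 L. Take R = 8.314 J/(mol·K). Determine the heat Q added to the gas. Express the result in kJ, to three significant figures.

Isothermal ⇒ ΔU = 0, so Q = W = nRT ln(V₂/V₁).
Q = (3.46)(8.314)(303) ln(83.7/28.4) = 8716 × 1.081 = 9421 J.

Q ≈ 9.42 kJ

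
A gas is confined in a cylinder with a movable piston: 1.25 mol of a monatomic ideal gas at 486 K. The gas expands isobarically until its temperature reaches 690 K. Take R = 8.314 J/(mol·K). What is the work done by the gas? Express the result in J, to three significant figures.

W ≈ 2120 J

Isobaric: W = P ΔV = nR ΔT.
W = (1.25)(8.314)(690 − 486) = 2120 J.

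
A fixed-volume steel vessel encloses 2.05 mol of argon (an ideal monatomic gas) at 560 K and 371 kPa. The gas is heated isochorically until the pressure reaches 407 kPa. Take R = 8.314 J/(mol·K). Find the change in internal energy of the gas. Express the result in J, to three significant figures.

Constant volume ⇒ W = 0, so Q = ΔU = nCᵥΔT with Cᵥ = 3R/2 = 12.47 J/(mol·K).
At constant V, T₂/T₁ = P₂/P₁ ⇒ ΔT = T₁(P₂/P₁ − 1) = 560·(407/371 − 1) = 54.34 K.
ΔU = (2.05)(12.47)(54.34) = 1389 J.

ΔU ≈ 1390 J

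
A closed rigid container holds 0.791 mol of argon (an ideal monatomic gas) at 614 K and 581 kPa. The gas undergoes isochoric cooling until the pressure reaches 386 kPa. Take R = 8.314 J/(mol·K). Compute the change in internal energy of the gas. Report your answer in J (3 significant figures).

ΔU ≈ -2030 J

Constant volume ⇒ W = 0, so Q = ΔU = nCᵥΔT with Cᵥ = 3R/2 = 12.47 J/(mol·K).
At constant V, T₂/T₁ = P₂/P₁ ⇒ ΔT = T₁(P₂/P₁ − 1) = 614·(386/581 − 1) = -206.1 K.
ΔU = (0.791)(12.47)(-206.1) = -2033 J.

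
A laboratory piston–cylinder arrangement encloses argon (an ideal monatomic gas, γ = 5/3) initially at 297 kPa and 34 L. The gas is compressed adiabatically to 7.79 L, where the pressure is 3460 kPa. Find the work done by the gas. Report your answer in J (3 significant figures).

Adiabatic: W = (P₁V₁ − P₂V₂)/(γ − 1) with γ = 5/3.
P₁V₁ = 10098 J, P₂V₂ = 26953 J.
W = (10098 − 26953) / 0.6667 = -25283 J.

W ≈ -25300 J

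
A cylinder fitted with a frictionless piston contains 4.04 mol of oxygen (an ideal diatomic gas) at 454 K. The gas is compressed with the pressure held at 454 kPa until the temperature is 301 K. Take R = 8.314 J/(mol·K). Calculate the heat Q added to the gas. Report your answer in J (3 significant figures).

Isobaric: W = nRΔT = (4.04)(8.314)(-153) = -5139 J.
ΔU = nCᵥΔT with Cᵥ = 5R/2: ΔU = (4.04)(20.79)(-153) = -12848 J.
Q = ΔU + W = -12848 − 5139 = -17987 J.

Q ≈ -18000 J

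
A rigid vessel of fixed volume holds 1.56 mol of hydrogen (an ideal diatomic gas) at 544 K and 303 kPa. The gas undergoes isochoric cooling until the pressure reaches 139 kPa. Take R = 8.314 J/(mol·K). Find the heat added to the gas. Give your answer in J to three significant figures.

Q ≈ -9550 J

Constant volume ⇒ W = 0, so Q = ΔU = nCᵥΔT with Cᵥ = 5R/2 = 20.79 J/(mol·K).
At constant V, T₂/T₁ = P₂/P₁ ⇒ ΔT = T₁(P₂/P₁ − 1) = 544·(139/303 − 1) = -294.4 K.
ΔU = (1.56)(20.79)(-294.4) = -9547 J.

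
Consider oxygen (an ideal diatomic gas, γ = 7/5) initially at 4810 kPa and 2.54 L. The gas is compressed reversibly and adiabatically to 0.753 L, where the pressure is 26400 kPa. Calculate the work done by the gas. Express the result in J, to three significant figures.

Adiabatic: W = (P₁V₁ − P₂V₂)/(γ − 1) with γ = 7/5.
P₁V₁ = 12217 J, P₂V₂ = 19879 J.
W = (12217 − 19879) / 0.4 = -19155 J.

W ≈ -19200 J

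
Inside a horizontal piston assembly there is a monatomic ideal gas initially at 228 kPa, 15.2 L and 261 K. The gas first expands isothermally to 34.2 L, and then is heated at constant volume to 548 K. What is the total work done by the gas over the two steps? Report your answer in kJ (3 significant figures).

Step 1 (isothermal): W = P₁V₁ ln(V₂/V₁) = (3466) ln(34.2/15.2) = 2810 J.
Step 2 (isochoric): W = 0 (constant volume).
W_total = 2810 + 0 = 2810 J.

W_total ≈ 2.81 kJ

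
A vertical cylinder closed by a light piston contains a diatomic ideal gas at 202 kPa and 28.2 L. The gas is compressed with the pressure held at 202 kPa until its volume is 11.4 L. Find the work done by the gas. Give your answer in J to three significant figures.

Isobaric: W = P ΔV.
W = (202 kPa)(11.4 − 28.2 L) = (202)(-16.8) = -3394 J.

W ≈ -3390 J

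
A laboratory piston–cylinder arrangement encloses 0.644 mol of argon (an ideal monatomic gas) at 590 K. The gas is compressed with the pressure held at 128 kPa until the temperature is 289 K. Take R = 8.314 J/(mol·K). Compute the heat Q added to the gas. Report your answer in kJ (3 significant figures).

Q ≈ -4.03 kJ

Isobaric: W = nRΔT = (0.644)(8.314)(-301) = -1612 J.
ΔU = nCᵥΔT with Cᵥ = 3R/2: ΔU = (0.644)(12.47)(-301) = -2417 J.
Q = ΔU + W = -2417 − 1612 = -4029 J.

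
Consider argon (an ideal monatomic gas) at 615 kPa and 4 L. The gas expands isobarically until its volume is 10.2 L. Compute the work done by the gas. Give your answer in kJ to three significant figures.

W ≈ 3.81 kJ

Isobaric: W = P ΔV.
W = (615 kPa)(10.2 − 4 L) = (615)(6.2) = 3813 J.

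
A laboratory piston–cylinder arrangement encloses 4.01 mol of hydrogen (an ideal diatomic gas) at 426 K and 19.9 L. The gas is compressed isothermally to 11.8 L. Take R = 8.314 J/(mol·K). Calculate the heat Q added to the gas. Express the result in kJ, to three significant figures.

Q ≈ -7.42 kJ

Isothermal ⇒ ΔU = 0, so Q = W = nRT ln(V₂/V₁).
Q = (4.01)(8.314)(426) ln(11.8/19.9) = 14202 × -0.5226 = -7422 J.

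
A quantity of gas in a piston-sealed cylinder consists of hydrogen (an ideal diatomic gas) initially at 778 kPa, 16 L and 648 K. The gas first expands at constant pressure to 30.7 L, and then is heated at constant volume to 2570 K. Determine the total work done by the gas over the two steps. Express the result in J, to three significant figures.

Step 1 (isobaric): W = PΔV = (778 kPa)(30.7 − 16 L) = 11437 J.
Step 2 (isochoric): W = 0 (constant volume).
W_total = 11437 + 0 = 11437 J.

W_total ≈ 11400 J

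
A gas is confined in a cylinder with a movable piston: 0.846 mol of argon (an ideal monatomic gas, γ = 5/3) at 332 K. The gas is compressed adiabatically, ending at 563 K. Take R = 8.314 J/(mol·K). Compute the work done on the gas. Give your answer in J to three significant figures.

Adiabatic ⇒ Q = 0, so W_by = −ΔU = nCᵥ(T₁ − T₂).
Cᵥ = 3R/2 = 12.47 J/(mol·K).
W = (0.846)(12.47)(332 − 563) = -2437 J.
Work on gas = −W_by = 2437 J.

W ≈ 2440 J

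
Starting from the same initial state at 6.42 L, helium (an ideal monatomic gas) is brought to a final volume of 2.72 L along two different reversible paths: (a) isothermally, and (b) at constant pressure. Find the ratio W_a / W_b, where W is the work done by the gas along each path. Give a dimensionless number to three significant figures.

W_a / W_b ≈ 1.49

Path (a) isothermal: W = P₁V₁ ln(V₂/V₁) → W_a/(P₁V₁) = -0.8588.
Path (b) isobaric: W = P₁(V₂ − V₁) → W_b/(P₁V₁) = -0.5763.
W_a / W_b = -0.8588 / -0.5763 = 1.49.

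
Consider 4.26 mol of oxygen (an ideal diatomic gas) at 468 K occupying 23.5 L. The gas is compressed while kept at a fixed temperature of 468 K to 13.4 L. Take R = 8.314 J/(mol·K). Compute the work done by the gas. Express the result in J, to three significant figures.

Isothermal: W = nRT ln(V₂/V₁).
W = (4.26)(8.314)(468) × ln(13.4/23.5)
  = 16575 × -0.5617
W_by_gas = -9311 J.

W ≈ -9310 J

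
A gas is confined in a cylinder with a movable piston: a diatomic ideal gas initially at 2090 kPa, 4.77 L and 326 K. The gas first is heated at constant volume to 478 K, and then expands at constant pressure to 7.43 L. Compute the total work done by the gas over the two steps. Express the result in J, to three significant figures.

Step 1 (isochoric): W = 0 (constant volume).
After step 1: P = 3064 kPa (V unchanged).
Step 2 (isobaric): W = PΔV = (3064 kPa)(7.43 − 4.77 L) = 8152 J.
W_total = 0 + 8152 = 8152 J.

W_total ≈ 8150 J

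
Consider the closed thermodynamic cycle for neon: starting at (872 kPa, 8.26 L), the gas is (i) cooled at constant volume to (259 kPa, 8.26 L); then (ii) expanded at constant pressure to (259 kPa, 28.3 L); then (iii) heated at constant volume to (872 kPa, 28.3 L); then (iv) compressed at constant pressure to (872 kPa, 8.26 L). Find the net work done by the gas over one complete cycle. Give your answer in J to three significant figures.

Constant-volume legs do no work.
W(ii) = (259)(28.3 − 8.26) = 5190 J; W(iv) = (872)(8.26 − 28.3) = -17475 J.
W_net = 5190 − 17475 = -12285 J (the counter-clockwise enclosed area).

W_net ≈ -12300 J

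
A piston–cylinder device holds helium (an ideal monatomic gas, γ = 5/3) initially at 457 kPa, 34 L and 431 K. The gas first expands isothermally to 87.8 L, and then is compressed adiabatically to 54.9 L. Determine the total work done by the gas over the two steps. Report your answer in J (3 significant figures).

Step 1 (isothermal): W = P₁V₁ ln(V₂/V₁) = (15538) ln(87.8/34) = 14741 J.
After step 1: P = 177 kPa, V = 87.8 L, T = 431 K.
Step 2 (adiabatic): W = (P₁V₁ − P₂V₂)/(γ−1) = (15538 − 21249)/0.667 = -8567 J.
W_total = 14741 − 8567 = 6174 J.

W_total ≈ 6170 J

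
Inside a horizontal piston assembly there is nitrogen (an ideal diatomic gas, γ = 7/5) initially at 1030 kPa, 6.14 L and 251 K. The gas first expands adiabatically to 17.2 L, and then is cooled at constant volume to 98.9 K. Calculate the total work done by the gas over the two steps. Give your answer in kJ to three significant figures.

Step 1 (adiabatic): W = (P₁V₁ − P₂V₂)/(γ−1) = (6324 − 4189)/0.4 = 5339 J.
Step 2 (isochoric): W = 0 (constant volume).
W_total = 5339 + 0 = 5339 J.

W_total ≈ 5.34 kJ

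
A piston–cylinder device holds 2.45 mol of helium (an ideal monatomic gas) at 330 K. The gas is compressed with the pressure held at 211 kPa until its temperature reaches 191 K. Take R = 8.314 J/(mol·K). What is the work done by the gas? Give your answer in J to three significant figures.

W ≈ -2830 J

Isobaric: W = P ΔV = nR ΔT.
W = (2.45)(8.314)(191 − 330) = -2831 J.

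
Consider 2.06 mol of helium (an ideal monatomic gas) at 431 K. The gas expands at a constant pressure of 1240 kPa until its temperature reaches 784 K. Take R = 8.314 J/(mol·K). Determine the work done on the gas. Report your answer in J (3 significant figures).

W ≈ -6050 J

Isobaric: W = P ΔV = nR ΔT.
W = (2.06)(8.314)(784 − 431) = 6046 J.
Work on gas = −W_by = -6046 J.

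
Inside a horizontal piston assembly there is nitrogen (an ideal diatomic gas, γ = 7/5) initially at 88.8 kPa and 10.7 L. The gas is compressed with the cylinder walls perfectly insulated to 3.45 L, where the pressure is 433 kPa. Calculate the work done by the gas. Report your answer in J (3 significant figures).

W ≈ -1360 J

Adiabatic: W = (P₁V₁ − P₂V₂)/(γ − 1) with γ = 7/5.
P₁V₁ = 950.2 J, P₂V₂ = 1494 J.
W = (950.2 − 1494) / 0.4 = -1359 J.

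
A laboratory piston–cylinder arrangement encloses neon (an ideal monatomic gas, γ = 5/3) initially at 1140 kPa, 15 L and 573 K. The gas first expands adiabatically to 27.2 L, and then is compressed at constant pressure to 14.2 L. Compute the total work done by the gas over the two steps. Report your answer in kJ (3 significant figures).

W_total ≈ 2.90 kJ

Step 1 (adiabatic): W = (P₁V₁ − P₂V₂)/(γ−1) = (17100 − 11499)/0.667 = 8401 J.
After step 1: P = 422.8 kPa, V = 27.2 L, T = 385.3 K.
Step 2 (isobaric): W = PΔV = (422.8 kPa)(14.2 − 27.2 L) = -5496 J.
W_total = 8401 − 5496 = 2905 J.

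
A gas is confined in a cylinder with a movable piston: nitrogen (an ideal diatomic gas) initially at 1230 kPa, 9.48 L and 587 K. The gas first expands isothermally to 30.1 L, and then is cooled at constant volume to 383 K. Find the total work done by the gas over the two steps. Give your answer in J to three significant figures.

W_total ≈ 13500 J

Step 1 (isothermal): W = P₁V₁ ln(V₂/V₁) = (11660) ln(30.1/9.48) = 13472 J.
Step 2 (isochoric): W = 0 (constant volume).
W_total = 13472 + 0 = 13472 J.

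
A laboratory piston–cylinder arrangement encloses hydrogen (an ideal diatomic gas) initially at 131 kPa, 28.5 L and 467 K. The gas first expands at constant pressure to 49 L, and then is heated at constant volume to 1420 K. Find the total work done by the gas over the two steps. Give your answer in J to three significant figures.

Step 1 (isobaric): W = PΔV = (131 kPa)(49 − 28.5 L) = 2686 J.
Step 2 (isochoric): W = 0 (constant volume).
W_total = 2686 + 0 = 2686 J.

W_total ≈ 2690 J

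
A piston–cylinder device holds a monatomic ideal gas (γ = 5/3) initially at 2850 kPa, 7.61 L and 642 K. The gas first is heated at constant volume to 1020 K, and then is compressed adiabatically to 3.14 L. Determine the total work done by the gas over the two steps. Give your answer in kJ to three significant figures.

Step 1 (isochoric): W = 0 (constant volume).
After step 1: P = 4528 kPa (V unchanged).
Step 2 (adiabatic): W = (P₁V₁ − P₂V₂)/(γ−1) = (34458 − 62172)/0.667 = -41571 J.
W_total = 0 − 41571 = -41571 J.

W_total ≈ -41.6 kJ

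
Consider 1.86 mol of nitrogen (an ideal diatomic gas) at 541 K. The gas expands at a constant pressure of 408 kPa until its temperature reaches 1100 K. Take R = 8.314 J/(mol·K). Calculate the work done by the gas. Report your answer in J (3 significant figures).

Isobaric: W = P ΔV = nR ΔT.
W = (1.86)(8.314)(1100 − 541) = 8644 J.

W ≈ 8640 J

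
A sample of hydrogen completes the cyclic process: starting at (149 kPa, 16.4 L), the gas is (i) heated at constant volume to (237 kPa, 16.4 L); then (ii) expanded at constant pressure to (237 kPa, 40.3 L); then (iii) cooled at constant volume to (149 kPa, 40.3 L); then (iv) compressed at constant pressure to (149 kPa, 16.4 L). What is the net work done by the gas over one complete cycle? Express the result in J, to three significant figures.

Constant-volume legs do no work.
W(ii) = (237)(40.3 − 16.4) = 5664 J; W(iv) = (149)(16.4 − 40.3) = -3561 J.
W_net = 5664 − 3561 = 2103 J (the clockwise enclosed area).

W_net ≈ 2100 J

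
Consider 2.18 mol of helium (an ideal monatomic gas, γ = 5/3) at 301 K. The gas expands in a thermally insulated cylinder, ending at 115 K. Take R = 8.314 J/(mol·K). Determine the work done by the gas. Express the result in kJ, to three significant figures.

Adiabatic ⇒ Q = 0, so W_by = −ΔU = nCᵥ(T₁ − T₂).
Cᵥ = 3R/2 = 12.47 J/(mol·K).
W = (2.18)(12.47)(301 − 115) = 5057 J.

W ≈ 5.06 kJ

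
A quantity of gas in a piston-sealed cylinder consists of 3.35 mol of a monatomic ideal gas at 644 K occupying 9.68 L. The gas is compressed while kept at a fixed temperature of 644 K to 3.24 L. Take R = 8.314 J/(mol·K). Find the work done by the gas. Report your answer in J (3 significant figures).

W ≈ -19600 J

Isothermal: W = nRT ln(V₂/V₁).
W = (3.35)(8.314)(644) × ln(3.24/9.68)
  = 17937 × -1.094
W_by_gas = -19631 J.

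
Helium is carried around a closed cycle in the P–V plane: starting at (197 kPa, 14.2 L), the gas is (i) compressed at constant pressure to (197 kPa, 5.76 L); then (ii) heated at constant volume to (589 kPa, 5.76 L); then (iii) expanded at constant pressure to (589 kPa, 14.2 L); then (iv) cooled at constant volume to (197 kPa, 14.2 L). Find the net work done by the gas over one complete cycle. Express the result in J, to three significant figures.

Constant-volume legs do no work.
W(i) = (197)(5.76 − 14.2) = -1663 J; W(iii) = (589)(14.2 − 5.76) = 4971 J.
W_net = -1663 + 4971 = 3308 J (the clockwise enclosed area).

W_net ≈ 3310 J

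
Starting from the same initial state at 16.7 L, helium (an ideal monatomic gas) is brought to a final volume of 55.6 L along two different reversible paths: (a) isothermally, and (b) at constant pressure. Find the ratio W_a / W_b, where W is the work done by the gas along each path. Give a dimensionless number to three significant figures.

Path (a) isothermal: W = P₁V₁ ln(V₂/V₁) → W_a/(P₁V₁) = 1.203.
Path (b) isobaric: W = P₁(V₂ − V₁) → W_b/(P₁V₁) = 2.329.
W_a / W_b = 1.203 / 2.329 = 0.5164.

W_a / W_b ≈ 0.516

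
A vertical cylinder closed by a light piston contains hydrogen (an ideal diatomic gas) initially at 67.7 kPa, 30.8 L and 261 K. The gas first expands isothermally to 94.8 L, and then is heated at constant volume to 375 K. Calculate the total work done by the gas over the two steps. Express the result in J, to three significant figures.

Step 1 (isothermal): W = P₁V₁ ln(V₂/V₁) = (2085) ln(94.8/30.8) = 2344 J.
Step 2 (isochoric): W = 0 (constant volume).
W_total = 2344 + 0 = 2344 J.

W_total ≈ 2340 J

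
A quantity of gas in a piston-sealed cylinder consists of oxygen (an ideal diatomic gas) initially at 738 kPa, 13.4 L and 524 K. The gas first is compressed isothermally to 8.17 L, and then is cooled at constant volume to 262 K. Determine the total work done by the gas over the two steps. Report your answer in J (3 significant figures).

Step 1 (isothermal): W = P₁V₁ ln(V₂/V₁) = (9889) ln(8.17/13.4) = -4893 J.
Step 2 (isochoric): W = 0 (constant volume).
W_total = -4893 + 0 = -4893 J.

W_total ≈ -4890 J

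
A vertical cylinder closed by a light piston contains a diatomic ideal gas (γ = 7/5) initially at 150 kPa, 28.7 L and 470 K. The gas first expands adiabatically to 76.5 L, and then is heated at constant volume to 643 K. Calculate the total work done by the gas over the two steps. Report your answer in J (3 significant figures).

Step 1 (adiabatic): W = (P₁V₁ − P₂V₂)/(γ−1) = (4305 − 2908)/0.4 = 3491 J.
Step 2 (isochoric): W = 0 (constant volume).
W_total = 3491 + 0 = 3491 J.

W_total ≈ 3490 J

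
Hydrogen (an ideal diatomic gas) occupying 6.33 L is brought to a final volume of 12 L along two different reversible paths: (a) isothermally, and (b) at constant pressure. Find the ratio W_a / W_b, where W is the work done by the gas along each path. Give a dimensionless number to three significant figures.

W_a / W_b ≈ 0.714

Path (a) isothermal: W = P₁V₁ ln(V₂/V₁) → W_a/(P₁V₁) = 0.6396.
Path (b) isobaric: W = P₁(V₂ − V₁) → W_b/(P₁V₁) = 0.8957.
W_a / W_b = 0.6396 / 0.8957 = 0.7141.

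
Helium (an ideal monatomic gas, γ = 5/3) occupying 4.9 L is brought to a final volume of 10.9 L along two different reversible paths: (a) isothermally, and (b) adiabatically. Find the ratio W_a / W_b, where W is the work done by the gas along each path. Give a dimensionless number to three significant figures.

Path (a) isothermal: W = P₁V₁ ln(V₂/V₁) → W_a/(P₁V₁) = 0.7995.
Path (b) adiabatic: W = P₁V₁(1 − (V₁/V₂)^(γ−1))/(γ−1) → W_b/(P₁V₁) = 0.6198.
W_a / W_b = 0.7995 / 0.6198 = 1.29.

W_a / W_b ≈ 1.29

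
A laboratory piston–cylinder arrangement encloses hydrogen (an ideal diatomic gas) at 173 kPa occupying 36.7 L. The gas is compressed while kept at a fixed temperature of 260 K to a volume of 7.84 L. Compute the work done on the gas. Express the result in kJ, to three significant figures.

W ≈ 9.80 kJ

Isothermal: W = nRT ln(V₂/V₁) = P₁V₁ ln(V₂/V₁).
P₁V₁ = (173 kPa)(36.7 L) = 6349 J.
W = 6349 × ln(7.84/36.7) = 6349 × -1.544
W_by_gas = -9800 J; work on gas = −W_by = 9800 J.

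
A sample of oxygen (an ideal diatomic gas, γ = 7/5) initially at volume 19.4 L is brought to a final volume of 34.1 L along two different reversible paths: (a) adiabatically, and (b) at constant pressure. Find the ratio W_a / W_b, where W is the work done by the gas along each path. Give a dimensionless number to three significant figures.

W_a / W_b ≈ 0.666

Path (a) adiabatic: W = P₁V₁(1 − (V₁/V₂)^(γ−1))/(γ−1) → W_a/(P₁V₁) = 0.5049.
Path (b) isobaric: W = P₁(V₂ − V₁) → W_b/(P₁V₁) = 0.7577.
W_a / W_b = 0.5049 / 0.7577 = 0.6664.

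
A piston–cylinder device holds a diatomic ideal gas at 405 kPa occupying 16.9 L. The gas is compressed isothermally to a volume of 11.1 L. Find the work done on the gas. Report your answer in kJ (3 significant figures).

W ≈ 2.88 kJ

Isothermal: W = nRT ln(V₂/V₁) = P₁V₁ ln(V₂/V₁).
P₁V₁ = (405 kPa)(16.9 L) = 6844 J.
W = 6844 × ln(11.1/16.9) = 6844 × -0.4204
W_by_gas = -2877 J; work on gas = −W_by = 2877 J.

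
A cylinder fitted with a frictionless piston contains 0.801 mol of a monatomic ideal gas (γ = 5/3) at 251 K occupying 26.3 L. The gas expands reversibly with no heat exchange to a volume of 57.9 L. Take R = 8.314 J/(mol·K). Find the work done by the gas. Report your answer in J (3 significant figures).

Adiabatic: TV^(γ−1) = const with γ = 5/3.
T₂ = T₁ (V₁/V₂)^(γ−1) = 251 × (26.3/57.9)^0.667 = 251 × 0.5909 = 148.3 K.
W_by = nCᵥ(T₁ − T₂) = (0.801)(12.47)(251 − 148.3) = 1026 J.

W ≈ 1030 J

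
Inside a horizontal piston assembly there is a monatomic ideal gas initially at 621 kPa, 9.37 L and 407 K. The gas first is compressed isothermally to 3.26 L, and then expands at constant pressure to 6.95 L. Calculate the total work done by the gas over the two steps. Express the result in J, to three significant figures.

W_total ≈ 443 J

Step 1 (isothermal): W = P₁V₁ ln(V₂/V₁) = (5819) ln(3.26/9.37) = -6143 J.
After step 1: P = 1785 kPa, V = 3.26 L, T = 407 K.
Step 2 (isobaric): W = PΔV = (1785 kPa)(6.95 − 3.26 L) = 6586 J.
W_total = -6143 + 6586 = 442.9 J.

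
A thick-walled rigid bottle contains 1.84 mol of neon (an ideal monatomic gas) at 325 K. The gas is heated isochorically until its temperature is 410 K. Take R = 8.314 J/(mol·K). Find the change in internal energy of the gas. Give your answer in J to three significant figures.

ΔU ≈ 1950 J

Constant volume ⇒ W = 0, so Q = ΔU = nCᵥΔT with Cᵥ = 3R/2 = 12.47 J/(mol·K).
ΔU = (1.84)(12.47)(410 − 325) = 1950 J.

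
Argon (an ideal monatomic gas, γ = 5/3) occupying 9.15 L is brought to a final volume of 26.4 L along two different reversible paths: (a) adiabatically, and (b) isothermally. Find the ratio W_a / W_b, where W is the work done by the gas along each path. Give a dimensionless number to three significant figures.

W_a / W_b ≈ 0.717

Path (a) adiabatic: W = P₁V₁(1 − (V₁/V₂)^(γ−1))/(γ−1) → W_a/(P₁V₁) = 0.7599.
Path (b) isothermal: W = P₁V₁ ln(V₂/V₁) → W_b/(P₁V₁) = 1.06.
W_a / W_b = 0.7599 / 1.06 = 0.7171.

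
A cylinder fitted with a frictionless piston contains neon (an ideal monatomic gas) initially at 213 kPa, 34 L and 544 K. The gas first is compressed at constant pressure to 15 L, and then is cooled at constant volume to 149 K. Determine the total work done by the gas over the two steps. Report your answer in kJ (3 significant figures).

Step 1 (isobaric): W = PΔV = (213 kPa)(15 − 34 L) = -4047 J.
Step 2 (isochoric): W = 0 (constant volume).
W_total = -4047 + 0 = -4047 J.

W_total ≈ -4.05 kJ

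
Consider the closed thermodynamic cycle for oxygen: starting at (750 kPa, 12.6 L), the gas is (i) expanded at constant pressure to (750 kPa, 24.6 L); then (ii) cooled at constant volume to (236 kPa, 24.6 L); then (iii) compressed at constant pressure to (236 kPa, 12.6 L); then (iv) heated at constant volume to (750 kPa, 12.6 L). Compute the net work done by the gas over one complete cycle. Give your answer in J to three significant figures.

Constant-volume legs do no work.
W(i) = (750)(24.6 − 12.6) = 9000 J; W(iii) = (236)(12.6 − 24.6) = -2832 J.
W_net = 9000 − 2832 = 6168 J (the clockwise enclosed area).

W_net ≈ 6170 J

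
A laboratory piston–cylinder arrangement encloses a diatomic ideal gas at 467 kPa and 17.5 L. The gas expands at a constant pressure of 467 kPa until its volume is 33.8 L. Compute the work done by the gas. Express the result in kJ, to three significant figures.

W ≈ 7.61 kJ

Isobaric: W = P ΔV.
W = (467 kPa)(33.8 − 17.5 L) = (467)(16.3) = 7612 J.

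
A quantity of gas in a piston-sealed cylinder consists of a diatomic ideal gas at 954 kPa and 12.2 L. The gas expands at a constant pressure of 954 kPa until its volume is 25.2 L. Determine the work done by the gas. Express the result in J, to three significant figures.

W ≈ 12400 J

Isobaric: W = P ΔV.
W = (954 kPa)(25.2 − 12.2 L) = (954)(13) = 12402 J.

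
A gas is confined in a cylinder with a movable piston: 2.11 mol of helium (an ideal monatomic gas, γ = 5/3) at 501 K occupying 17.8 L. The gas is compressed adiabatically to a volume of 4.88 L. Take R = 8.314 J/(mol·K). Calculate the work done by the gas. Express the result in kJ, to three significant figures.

W ≈ -18.1 kJ

Adiabatic: TV^(γ−1) = const with γ = 5/3.
T₂ = T₁ (V₁/V₂)^(γ−1) = 501 × (17.8/4.88)^0.667 = 501 × 2.37 = 1187 K.
W_by = nCᵥ(T₁ − T₂) = (2.11)(12.47)(501 − 1187) = -18055 J.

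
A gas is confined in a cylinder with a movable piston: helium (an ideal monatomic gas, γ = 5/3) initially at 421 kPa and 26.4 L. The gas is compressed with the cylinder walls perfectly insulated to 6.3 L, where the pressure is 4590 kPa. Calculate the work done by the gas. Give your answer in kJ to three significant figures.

Adiabatic: W = (P₁V₁ − P₂V₂)/(γ − 1) with γ = 5/3.
P₁V₁ = 11114 J, P₂V₂ = 28917 J.
W = (11114 − 28917) / 0.6667 = -26704 J.

W ≈ -26.7 kJ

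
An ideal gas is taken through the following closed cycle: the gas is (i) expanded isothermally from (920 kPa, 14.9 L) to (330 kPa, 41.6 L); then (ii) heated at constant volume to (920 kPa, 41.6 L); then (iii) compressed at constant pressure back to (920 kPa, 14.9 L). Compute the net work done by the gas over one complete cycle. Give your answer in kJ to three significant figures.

W_net ≈ -10.5 kJ

Leg (i): W = PᵢVᵢ ln(V_f/Vᵢ) = (13708) ln(41.6/14.9) = 14075 J.
Leg (ii): W = 0.
Leg (iii): W = PΔV = (920)(14.9 − 41.6) = -24564 J.
W_net = 14075 − 24564 = -10489 J.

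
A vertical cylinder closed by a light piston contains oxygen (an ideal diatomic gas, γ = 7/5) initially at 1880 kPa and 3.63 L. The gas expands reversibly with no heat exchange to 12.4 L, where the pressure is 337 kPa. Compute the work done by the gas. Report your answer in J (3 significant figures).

Adiabatic: W = (P₁V₁ − P₂V₂)/(γ − 1) with γ = 7/5.
P₁V₁ = 6824 J, P₂V₂ = 4179 J.
W = (6824 − 4179) / 0.4 = 6614 J.

W ≈ 6610 J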